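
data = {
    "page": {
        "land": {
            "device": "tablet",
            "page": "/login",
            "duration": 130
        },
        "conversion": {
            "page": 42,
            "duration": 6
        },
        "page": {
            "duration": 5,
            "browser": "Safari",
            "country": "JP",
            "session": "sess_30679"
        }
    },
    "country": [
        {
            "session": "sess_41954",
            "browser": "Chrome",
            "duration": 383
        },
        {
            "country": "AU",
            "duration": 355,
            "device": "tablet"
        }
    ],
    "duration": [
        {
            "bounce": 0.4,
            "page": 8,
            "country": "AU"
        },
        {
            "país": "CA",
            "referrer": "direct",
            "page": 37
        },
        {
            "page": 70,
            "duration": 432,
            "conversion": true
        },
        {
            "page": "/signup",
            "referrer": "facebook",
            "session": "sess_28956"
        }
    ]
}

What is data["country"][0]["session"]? "sess_41954"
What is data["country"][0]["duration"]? 383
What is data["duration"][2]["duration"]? 432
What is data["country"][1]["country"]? "AU"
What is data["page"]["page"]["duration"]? 5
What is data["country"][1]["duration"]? 355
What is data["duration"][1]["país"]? "CA"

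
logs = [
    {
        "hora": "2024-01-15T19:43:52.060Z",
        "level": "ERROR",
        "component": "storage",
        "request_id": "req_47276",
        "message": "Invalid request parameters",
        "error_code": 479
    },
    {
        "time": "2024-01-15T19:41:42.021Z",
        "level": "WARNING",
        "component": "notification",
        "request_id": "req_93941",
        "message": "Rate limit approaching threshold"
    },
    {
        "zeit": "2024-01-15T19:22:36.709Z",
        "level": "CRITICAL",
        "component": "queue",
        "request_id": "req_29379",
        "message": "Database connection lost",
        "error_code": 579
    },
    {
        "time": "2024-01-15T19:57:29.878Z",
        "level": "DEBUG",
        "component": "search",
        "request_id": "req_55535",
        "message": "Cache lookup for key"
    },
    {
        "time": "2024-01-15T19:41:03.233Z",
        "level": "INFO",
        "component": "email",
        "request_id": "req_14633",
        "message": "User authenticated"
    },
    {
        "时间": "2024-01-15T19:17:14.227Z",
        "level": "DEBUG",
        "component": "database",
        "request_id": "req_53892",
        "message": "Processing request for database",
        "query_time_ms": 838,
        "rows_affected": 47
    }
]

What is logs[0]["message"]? "Invalid request parameters"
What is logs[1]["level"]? "WARNING"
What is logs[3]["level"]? "DEBUG"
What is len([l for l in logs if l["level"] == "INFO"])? 1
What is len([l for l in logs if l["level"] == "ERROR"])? 1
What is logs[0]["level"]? "ERROR"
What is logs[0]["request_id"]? "req_47276"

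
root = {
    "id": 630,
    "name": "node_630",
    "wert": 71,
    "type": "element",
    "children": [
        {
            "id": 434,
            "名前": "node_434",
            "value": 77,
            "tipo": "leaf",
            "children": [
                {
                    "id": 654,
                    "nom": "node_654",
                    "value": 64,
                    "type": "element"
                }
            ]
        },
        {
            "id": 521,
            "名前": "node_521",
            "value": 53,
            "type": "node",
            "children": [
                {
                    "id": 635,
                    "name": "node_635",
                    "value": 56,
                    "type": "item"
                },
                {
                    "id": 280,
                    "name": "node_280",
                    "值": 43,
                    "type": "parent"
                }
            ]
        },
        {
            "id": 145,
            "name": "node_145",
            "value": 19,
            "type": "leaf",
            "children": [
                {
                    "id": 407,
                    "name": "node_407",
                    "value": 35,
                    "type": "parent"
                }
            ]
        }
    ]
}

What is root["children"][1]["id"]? 521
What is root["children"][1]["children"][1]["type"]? "parent"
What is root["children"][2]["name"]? "node_145"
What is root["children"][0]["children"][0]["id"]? 654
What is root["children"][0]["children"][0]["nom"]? "node_654"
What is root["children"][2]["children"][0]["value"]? 35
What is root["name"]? "node_630"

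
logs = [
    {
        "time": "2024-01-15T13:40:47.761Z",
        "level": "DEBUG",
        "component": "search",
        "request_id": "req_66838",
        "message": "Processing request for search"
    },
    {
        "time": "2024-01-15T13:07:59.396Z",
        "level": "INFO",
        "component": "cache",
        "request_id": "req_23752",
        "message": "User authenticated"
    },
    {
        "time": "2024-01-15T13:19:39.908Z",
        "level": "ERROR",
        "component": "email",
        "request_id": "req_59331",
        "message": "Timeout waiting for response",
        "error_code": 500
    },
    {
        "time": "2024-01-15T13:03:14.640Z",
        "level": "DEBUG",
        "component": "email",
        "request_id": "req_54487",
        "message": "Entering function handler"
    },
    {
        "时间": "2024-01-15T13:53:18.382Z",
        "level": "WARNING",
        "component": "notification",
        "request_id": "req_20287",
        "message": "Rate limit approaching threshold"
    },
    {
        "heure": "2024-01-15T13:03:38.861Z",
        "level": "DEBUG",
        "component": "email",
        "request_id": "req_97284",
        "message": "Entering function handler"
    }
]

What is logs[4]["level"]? "WARNING"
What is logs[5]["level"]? "DEBUG"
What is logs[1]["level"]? "INFO"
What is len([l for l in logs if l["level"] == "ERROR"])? 1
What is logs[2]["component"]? "email"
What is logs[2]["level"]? "ERROR"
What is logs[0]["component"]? "search"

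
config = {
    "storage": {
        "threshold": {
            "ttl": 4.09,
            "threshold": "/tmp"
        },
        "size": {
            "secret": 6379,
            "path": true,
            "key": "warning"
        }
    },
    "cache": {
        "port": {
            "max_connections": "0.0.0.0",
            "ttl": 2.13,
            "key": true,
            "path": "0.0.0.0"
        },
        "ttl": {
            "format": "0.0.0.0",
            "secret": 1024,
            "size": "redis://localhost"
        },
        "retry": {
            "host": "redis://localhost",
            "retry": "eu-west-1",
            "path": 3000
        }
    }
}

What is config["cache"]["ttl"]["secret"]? 1024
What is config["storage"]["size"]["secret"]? 6379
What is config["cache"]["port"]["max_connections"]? "0.0.0.0"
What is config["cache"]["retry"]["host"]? "redis://localhost"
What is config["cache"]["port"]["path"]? "0.0.0.0"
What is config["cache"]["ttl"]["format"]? "0.0.0.0"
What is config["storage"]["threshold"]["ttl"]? 4.09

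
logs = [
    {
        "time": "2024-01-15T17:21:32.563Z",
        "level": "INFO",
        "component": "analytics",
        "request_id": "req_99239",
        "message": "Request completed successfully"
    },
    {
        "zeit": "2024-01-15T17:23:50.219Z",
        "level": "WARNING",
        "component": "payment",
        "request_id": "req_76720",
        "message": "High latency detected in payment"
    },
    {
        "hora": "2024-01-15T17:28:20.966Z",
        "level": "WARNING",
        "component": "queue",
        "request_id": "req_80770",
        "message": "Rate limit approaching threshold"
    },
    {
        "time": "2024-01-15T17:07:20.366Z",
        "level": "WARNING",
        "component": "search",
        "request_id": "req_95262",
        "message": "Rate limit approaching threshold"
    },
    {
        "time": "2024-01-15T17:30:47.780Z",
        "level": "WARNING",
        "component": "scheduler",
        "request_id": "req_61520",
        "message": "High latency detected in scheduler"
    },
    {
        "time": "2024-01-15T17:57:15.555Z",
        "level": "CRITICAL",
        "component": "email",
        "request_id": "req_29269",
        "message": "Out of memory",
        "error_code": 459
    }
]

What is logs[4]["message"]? "High latency detected in scheduler"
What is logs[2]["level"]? "WARNING"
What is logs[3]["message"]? "Rate limit approaching threshold"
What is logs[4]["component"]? "scheduler"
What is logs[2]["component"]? "queue"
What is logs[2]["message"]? "Rate limit approaching threshold"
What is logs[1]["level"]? "WARNING"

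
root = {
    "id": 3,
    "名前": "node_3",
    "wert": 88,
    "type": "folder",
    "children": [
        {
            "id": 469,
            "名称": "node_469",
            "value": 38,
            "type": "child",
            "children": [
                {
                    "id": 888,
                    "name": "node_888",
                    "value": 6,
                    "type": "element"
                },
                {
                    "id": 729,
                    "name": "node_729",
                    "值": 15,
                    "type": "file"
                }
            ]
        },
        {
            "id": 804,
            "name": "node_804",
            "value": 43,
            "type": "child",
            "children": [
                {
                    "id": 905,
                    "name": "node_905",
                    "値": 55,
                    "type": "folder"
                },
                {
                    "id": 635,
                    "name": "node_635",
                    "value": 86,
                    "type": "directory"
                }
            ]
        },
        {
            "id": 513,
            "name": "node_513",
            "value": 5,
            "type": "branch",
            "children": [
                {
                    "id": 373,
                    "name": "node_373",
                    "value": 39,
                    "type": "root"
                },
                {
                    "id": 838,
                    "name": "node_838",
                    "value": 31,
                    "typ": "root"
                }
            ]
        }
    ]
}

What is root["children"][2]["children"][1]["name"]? "node_838"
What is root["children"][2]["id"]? 513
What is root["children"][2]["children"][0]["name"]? "node_373"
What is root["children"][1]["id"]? 804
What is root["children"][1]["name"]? "node_804"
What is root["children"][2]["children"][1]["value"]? 31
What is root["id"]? 3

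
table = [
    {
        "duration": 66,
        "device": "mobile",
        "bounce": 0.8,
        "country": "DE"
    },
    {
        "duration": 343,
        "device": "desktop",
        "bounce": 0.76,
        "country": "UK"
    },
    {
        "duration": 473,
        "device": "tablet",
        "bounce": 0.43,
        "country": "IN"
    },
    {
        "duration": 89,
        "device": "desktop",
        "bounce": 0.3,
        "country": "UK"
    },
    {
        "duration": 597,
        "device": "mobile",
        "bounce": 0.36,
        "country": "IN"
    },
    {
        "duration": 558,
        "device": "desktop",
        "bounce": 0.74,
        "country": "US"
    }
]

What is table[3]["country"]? "UK"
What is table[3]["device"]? "desktop"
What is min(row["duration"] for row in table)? 66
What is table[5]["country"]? "US"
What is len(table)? 6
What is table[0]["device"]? "mobile"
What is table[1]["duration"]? 343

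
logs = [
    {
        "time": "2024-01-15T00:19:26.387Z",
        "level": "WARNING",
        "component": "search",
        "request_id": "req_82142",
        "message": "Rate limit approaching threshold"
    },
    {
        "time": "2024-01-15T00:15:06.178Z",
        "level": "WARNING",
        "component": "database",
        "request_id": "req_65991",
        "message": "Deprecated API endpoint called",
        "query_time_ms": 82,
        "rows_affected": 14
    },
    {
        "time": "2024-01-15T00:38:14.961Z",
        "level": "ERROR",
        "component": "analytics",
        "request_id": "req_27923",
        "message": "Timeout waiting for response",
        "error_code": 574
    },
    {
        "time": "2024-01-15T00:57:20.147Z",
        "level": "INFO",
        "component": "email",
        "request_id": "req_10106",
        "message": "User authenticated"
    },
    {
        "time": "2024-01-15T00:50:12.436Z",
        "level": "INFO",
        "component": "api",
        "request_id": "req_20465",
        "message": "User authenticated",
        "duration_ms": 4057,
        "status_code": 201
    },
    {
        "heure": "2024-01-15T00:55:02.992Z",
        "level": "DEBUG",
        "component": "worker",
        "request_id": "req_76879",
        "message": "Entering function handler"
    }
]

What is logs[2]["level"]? "ERROR"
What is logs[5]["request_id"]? "req_76879"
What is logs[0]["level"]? "WARNING"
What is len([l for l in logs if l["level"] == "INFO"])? 2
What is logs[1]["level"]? "WARNING"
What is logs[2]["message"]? "Timeout waiting for response"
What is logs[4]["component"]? "api"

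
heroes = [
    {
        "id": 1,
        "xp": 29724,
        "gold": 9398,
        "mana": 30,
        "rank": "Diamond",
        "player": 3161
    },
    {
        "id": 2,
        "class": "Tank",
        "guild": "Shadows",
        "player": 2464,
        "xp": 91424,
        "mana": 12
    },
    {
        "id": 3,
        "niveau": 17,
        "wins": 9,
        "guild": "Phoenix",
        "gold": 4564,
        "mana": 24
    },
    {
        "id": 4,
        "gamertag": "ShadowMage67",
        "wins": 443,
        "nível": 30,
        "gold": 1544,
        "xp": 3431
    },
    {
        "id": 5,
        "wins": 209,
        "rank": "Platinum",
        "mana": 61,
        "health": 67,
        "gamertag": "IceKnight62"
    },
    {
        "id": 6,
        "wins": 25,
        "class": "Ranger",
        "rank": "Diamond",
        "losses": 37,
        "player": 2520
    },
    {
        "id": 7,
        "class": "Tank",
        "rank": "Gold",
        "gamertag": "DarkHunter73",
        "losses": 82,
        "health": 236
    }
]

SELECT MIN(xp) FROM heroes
3431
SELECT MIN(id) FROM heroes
1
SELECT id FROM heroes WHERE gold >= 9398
[1]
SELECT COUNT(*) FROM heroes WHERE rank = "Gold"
1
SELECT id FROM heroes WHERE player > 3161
[]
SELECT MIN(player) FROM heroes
2464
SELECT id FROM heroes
[1, 2, 3, 4, 5, 6, 7]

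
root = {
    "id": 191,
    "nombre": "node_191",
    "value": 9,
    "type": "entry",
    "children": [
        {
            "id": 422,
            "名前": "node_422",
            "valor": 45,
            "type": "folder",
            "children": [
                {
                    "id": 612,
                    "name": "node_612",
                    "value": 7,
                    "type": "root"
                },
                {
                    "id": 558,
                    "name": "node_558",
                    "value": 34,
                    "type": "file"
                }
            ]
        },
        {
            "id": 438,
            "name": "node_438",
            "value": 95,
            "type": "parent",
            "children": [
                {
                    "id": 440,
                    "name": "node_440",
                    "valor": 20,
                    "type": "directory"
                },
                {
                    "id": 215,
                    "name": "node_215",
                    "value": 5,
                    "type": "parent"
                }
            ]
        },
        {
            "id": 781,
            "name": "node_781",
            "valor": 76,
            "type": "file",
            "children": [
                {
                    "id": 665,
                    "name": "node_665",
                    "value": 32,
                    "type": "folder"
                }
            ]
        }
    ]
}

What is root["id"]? 191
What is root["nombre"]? "node_191"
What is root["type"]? "entry"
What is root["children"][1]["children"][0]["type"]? "directory"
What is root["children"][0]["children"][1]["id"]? 558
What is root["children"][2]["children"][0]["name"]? "node_665"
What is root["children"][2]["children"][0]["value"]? 32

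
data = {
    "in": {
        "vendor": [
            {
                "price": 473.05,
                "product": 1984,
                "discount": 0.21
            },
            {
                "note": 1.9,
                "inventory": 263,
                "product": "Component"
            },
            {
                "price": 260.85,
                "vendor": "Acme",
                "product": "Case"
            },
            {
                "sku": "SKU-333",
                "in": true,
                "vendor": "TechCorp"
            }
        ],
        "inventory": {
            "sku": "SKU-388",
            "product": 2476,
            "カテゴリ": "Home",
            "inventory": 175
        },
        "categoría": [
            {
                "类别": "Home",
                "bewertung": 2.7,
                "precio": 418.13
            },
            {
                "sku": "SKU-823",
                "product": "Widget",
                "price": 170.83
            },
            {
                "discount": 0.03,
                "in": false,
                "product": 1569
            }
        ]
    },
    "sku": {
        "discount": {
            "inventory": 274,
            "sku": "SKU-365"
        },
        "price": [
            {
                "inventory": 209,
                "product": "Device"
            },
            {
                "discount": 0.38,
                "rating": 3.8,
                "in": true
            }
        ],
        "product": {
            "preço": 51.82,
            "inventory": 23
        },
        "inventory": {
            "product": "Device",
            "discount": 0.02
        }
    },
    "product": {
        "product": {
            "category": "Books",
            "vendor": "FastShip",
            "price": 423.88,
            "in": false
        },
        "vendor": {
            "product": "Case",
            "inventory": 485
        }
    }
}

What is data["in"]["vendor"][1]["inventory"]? 263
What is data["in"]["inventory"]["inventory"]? 175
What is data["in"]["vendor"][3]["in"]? True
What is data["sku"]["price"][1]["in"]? True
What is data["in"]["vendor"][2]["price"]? 260.85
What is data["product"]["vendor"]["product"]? "Case"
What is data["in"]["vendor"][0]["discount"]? 0.21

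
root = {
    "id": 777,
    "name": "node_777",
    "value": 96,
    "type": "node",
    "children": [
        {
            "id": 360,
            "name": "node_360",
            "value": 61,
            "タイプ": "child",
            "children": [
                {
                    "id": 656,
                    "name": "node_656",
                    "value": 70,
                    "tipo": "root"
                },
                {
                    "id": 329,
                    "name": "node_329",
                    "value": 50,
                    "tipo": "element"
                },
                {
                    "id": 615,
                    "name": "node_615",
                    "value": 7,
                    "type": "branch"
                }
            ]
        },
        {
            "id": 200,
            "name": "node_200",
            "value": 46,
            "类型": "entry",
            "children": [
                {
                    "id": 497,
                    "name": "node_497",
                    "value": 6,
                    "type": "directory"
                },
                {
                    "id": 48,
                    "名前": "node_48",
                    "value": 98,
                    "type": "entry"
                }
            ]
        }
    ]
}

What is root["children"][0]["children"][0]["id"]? 656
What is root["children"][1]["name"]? "node_200"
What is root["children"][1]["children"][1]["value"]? 98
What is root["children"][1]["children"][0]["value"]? 6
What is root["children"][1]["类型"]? "entry"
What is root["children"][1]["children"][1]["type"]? "entry"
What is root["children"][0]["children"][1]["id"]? 329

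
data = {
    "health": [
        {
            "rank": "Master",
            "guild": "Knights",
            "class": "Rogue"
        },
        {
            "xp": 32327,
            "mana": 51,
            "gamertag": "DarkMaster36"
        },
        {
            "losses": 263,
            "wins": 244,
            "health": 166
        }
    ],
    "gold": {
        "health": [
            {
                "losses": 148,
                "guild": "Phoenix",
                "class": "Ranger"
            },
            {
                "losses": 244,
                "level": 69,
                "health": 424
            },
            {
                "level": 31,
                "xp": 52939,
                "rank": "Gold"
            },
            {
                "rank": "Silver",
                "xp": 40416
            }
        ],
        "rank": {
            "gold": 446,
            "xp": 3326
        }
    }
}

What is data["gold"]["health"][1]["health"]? 424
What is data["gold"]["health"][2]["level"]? 31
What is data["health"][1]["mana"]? 51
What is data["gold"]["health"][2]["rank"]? "Gold"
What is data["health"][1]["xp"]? 32327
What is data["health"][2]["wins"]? 244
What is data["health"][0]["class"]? "Rogue"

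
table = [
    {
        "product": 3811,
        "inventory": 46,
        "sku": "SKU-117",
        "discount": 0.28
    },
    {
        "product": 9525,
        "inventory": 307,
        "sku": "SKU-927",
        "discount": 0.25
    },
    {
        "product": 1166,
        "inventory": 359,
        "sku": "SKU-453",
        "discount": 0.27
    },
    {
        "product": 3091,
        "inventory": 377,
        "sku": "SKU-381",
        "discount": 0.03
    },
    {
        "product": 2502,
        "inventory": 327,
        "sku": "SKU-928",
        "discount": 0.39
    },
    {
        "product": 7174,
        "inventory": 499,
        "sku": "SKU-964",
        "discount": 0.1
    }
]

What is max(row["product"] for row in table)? 9525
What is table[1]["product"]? 9525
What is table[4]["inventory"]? 327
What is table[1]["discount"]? 0.25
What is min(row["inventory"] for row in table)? 46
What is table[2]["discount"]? 0.27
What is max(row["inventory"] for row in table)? 499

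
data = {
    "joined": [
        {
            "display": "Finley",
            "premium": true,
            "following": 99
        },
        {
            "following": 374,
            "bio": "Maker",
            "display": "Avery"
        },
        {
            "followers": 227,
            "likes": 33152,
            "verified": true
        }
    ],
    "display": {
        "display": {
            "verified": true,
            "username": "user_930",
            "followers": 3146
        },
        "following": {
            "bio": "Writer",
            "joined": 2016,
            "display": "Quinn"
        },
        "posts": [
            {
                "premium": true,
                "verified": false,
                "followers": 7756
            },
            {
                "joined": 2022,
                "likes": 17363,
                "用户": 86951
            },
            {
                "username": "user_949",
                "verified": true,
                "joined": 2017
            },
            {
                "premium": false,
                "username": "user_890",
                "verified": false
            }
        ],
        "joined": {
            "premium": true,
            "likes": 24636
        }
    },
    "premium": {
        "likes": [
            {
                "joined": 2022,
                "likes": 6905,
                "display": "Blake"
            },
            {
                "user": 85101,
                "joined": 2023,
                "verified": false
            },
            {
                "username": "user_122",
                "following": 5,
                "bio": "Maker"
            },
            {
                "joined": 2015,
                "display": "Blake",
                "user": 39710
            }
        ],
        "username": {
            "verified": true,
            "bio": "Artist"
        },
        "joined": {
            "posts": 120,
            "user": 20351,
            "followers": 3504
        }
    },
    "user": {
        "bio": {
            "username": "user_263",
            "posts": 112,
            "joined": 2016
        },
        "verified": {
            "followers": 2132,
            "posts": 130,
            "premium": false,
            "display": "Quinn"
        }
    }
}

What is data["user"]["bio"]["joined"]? 2016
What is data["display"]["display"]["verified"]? True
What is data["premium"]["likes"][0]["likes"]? 6905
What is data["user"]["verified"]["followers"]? 2132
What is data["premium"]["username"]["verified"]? True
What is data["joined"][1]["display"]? "Avery"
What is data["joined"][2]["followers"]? 227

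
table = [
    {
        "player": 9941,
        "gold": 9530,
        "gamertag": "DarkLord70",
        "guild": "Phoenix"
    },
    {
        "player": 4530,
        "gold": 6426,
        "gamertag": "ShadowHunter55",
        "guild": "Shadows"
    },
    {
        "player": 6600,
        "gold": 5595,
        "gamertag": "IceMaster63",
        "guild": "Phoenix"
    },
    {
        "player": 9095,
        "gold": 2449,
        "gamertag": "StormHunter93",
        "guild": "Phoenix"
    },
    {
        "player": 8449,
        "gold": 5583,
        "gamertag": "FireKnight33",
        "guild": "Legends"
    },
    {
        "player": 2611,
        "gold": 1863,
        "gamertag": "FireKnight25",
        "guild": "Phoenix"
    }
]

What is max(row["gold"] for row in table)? 9530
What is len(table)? 6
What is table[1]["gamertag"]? "ShadowHunter55"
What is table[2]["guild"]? "Phoenix"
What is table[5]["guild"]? "Phoenix"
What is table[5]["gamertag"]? "FireKnight25"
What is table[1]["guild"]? "Shadows"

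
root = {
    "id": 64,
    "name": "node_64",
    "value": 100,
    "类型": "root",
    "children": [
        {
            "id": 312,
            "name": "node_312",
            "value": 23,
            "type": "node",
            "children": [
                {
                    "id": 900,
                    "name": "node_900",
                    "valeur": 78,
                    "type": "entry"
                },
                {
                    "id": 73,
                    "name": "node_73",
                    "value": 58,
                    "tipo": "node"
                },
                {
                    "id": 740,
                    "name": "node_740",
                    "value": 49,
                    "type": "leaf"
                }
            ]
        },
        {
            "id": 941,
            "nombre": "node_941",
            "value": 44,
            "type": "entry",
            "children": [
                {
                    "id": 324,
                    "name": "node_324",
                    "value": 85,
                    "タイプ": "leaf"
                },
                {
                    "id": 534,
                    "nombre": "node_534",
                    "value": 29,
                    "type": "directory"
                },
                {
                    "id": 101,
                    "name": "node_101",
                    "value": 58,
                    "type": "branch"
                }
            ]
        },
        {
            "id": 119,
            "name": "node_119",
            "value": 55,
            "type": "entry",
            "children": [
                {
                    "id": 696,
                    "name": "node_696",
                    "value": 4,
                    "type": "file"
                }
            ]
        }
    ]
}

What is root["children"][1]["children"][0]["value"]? 85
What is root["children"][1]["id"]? 941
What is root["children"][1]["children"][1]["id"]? 534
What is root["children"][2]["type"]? "entry"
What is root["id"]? 64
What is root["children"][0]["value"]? 23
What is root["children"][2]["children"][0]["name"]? "node_696"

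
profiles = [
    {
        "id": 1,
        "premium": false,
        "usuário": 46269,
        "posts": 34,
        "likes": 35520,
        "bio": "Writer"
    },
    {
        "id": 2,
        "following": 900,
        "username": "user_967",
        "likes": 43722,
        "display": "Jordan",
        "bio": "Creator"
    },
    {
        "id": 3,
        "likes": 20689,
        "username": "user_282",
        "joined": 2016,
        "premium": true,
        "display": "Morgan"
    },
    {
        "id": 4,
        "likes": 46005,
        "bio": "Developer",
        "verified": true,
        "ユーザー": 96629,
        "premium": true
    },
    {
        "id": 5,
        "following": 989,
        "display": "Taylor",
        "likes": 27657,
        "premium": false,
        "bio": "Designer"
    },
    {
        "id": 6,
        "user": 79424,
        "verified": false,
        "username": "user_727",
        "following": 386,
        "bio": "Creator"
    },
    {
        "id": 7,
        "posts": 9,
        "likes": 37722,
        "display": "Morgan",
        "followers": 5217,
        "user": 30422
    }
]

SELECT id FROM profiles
[1, 2, 3, 4, 5, 6, 7]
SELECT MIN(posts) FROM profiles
9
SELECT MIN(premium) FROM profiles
False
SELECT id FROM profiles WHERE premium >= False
[1, 3, 4, 5]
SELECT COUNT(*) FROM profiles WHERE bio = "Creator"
2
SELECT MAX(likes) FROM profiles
46005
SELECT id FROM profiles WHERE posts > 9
[1]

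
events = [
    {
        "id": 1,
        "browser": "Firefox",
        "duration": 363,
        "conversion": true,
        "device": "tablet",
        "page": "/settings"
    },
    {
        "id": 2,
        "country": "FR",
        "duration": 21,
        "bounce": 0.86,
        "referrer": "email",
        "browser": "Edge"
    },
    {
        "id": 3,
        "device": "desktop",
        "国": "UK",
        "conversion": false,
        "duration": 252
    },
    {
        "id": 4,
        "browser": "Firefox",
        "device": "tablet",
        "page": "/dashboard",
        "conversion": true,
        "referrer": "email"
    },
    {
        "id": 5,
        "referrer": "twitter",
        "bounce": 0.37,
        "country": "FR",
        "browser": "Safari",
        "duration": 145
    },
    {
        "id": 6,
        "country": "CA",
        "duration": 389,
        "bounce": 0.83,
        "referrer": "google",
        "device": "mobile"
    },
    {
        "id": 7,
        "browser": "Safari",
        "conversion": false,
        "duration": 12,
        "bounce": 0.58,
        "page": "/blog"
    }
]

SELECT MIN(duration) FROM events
12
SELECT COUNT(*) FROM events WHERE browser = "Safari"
2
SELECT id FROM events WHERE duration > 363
[6]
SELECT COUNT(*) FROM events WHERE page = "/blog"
1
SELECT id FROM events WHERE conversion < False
[]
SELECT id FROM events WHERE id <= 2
[1, 2]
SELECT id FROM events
[1, 2, 3, 4, 5, 6, 7]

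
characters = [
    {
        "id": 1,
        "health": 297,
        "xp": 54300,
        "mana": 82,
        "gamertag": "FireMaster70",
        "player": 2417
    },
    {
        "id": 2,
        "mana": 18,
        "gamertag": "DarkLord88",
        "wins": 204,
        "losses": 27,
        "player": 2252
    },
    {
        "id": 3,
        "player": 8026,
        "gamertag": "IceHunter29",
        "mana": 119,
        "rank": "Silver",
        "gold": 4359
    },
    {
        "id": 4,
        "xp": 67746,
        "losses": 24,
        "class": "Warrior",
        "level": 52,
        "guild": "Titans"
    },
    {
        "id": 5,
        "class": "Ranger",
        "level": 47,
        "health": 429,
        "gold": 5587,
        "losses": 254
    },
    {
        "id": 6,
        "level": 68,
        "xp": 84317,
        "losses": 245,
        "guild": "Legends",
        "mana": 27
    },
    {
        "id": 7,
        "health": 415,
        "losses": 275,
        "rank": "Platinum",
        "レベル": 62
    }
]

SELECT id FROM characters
[1, 2, 3, 4, 5, 6, 7]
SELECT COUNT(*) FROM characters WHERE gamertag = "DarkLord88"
1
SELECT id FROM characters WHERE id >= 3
[3, 4, 5, 6, 7]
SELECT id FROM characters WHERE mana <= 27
[2, 6]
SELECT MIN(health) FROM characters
297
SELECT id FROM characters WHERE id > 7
[]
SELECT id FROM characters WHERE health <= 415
[1, 7]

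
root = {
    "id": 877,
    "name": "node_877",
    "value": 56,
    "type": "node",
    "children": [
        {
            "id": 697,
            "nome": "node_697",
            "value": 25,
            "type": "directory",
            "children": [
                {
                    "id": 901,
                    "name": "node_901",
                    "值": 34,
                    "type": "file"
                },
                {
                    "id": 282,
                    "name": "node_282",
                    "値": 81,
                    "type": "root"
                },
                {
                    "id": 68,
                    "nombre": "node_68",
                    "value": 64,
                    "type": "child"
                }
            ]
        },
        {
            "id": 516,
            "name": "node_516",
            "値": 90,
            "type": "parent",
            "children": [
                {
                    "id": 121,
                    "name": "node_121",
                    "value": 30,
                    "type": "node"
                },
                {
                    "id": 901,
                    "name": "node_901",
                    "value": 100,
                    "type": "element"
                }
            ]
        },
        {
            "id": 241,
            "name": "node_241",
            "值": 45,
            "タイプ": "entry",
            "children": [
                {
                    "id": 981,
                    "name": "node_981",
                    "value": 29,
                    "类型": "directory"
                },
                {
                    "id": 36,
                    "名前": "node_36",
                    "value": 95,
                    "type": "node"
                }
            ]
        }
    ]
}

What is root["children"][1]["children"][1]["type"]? "element"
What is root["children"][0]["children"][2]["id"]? 68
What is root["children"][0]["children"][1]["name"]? "node_282"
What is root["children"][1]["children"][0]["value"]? 30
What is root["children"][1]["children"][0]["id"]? 121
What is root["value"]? 56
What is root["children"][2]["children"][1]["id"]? 36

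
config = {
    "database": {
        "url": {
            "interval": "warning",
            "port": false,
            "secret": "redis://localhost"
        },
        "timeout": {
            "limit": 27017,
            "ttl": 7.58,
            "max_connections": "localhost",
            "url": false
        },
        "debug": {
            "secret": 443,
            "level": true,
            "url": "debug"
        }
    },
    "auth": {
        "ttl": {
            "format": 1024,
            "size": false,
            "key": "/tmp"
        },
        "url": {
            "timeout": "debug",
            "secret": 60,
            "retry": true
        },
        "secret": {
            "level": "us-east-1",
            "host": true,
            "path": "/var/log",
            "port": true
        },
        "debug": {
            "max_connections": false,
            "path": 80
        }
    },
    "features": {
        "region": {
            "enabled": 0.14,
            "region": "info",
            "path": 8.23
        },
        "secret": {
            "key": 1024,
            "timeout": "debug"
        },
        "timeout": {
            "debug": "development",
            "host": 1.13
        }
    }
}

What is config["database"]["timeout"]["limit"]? 27017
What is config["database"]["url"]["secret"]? "redis://localhost"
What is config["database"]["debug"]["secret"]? 443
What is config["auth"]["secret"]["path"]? "/var/log"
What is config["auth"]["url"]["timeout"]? "debug"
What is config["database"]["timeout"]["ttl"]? 7.58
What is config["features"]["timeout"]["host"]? 1.13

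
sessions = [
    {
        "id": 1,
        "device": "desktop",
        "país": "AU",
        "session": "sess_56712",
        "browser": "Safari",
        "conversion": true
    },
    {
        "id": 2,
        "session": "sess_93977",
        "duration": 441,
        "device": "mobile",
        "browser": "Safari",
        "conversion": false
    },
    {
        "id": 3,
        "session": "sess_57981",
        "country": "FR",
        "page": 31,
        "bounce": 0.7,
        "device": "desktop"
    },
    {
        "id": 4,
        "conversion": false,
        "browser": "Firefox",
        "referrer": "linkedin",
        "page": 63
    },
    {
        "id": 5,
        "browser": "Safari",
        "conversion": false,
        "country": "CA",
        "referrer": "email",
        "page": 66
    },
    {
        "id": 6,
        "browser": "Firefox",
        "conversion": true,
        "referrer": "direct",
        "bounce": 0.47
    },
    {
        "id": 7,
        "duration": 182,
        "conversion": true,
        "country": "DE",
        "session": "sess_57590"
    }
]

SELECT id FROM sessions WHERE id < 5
[1, 2, 3, 4]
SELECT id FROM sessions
[1, 2, 3, 4, 5, 6, 7]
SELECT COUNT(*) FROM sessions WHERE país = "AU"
1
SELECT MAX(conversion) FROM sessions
True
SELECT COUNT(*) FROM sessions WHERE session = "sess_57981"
1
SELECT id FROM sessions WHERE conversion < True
[2, 4, 5]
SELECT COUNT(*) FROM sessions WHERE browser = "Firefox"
2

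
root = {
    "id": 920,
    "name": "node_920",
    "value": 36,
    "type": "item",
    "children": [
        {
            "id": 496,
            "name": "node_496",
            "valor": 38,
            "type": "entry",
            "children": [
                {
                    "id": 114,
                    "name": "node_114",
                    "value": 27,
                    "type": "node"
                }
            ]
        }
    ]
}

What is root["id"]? 920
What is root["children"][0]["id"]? 496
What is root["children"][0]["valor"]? 38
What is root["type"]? "item"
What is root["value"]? 36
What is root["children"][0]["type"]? "entry"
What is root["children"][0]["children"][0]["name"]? "node_114"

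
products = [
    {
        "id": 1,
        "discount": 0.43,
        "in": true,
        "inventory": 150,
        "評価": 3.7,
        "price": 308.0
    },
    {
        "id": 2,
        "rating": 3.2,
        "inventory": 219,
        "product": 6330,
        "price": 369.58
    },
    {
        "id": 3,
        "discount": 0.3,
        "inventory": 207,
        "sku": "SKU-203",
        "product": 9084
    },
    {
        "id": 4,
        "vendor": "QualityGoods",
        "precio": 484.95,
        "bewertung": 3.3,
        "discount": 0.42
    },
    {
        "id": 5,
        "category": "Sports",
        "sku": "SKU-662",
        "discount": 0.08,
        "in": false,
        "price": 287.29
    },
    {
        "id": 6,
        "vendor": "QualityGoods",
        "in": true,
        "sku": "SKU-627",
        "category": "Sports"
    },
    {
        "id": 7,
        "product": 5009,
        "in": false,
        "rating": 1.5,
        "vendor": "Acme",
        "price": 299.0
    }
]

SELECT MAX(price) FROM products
369.58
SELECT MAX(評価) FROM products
3.7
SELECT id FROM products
[1, 2, 3, 4, 5, 6, 7]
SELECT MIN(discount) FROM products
0.08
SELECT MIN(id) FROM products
1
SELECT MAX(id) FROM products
7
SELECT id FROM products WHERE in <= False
[5, 7]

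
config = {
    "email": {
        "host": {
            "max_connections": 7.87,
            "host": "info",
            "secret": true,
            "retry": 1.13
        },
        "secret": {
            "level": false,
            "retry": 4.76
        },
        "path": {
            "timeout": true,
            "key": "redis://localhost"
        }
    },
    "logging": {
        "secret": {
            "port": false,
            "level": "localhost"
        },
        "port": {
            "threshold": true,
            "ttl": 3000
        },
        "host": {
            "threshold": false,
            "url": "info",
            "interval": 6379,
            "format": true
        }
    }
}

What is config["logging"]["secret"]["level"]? "localhost"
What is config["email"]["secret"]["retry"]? 4.76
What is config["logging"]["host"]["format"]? True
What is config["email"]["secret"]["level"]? False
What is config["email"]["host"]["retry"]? 1.13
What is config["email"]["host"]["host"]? "info"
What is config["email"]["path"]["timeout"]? True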